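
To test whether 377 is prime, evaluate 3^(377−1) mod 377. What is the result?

16

3^1 ≡ 3 (mod 377)
3^2 ≡ 3^2 = 9 ≡ 9 (mod 377)
3^4 ≡ 9^2 = 81 ≡ 81 (mod 377)
3^8 ≡ 81^2 = 6561 ≡ 152 (mod 377)
3^16 ≡ 152^2 = 23104 ≡ 107 (mod 377)
3^32 ≡ 107^2 = 11449 ≡ 139 (mod 377)
3^64 ≡ 139^2 = 19321 ≡ 94 (mod 377)
3^128 ≡ 94^2 = 8836 ≡ 165 (mod 377)
3^256 ≡ 165^2 = 27225 ≡ 81 (mod 377)
376 = 256 + 64 + 32 + 16 + 8 in binary powers of 2.
So 3^376 ≡ 81 · 94 · 139 · 107 · 152 ≡ 16 (mod 377).
Since 16 ≠ 1, base 3 is a Fermat witness: 377 is composite.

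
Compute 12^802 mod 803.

771

12^1 ≡ 12 (mod 803)
12^2 ≡ 12^2 = 144 ≡ 144 (mod 803)
12^4 ≡ 144^2 = 20736 ≡ 661 (mod 803)
12^8 ≡ 661^2 = 436921 ≡ 89 (mod 803)
12^16 ≡ 89^2 = 7921 ≡ 694 (mod 803)
12^32 ≡ 694^2 = 481636 ≡ 639 (mod 803)
12^64 ≡ 639^2 = 408321 ≡ 397 (mod 803)
12^128 ≡ 397^2 = 157609 ≡ 221 (mod 803)
12^256 ≡ 221^2 = 48841 ≡ 661 (mod 803)
12^512 ≡ 661^2 = 436921 ≡ 89 (mod 803)
802 = 512 + 256 + 32 + 2 in binary powers of 2.
So 12^802 ≡ 89 · 661 · 639 · 144 ≡ 771 (mod 803).
Since 771 ≠ 1, base 12 is a Fermat witness: 803 is composite.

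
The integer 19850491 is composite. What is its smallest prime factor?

59

19850491 is odd.
Digit sum 37, not divisible by 3.
Ends in 1: not divisible by 5.
7: 19850491 = 7·2835784 + 3
11: 19850491 = 11·1804590 + 1
13: 19850491 = 13·1526960 + 11
17: 19850491 = 17·1167675 + 16
19: 19850491 = 19·1044762 + 13
23: 19850491 = 23·863064 + 19
29: 19850491 = 29·684499 + 20
31: 19850491 = 31·640338 + 13
37: 19850491 = 37·536499 + 28
41: 19850491 = 41·484158 + 13
43: 19850491 = 43·461639 + 14
47: 19850491 = 47·422350 + 41
53: 19850491 = 53·374537 + 30
59: 19850491 = 59·336449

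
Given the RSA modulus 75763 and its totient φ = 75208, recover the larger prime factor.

φ(n) = (p−1)(q−1) = n − (p+q) + 1, so p + q = 75763 − 75208 + 1 = 556.
p and q are the roots of t² − 556t + 75763 = 0.
Discriminant: 556² − 4·75763 = 309136 − 303052 = 6084; √6084 = 78.
q = (556 − 78)/2 = 239, p = (556 + 78)/2 = 317.
Check: 239 · 317 = 75763.

317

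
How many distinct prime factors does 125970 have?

125970 = 2 · 62985
62985 = 3 · 20995
20995 = 5 · 4199
4199 = 13 · 323
323 = 17 · 19
125970 = 2 · 3 · 5 · 13 · 17 · 19, which has 6 distinct prime factors.

6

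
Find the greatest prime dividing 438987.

438987 = 3 · 146329
146329 = 41 · 3569
3569 = 43 · 83
83 is prime.
So 438987 = 3 · 41 · 43 · 83; the largest prime factor is 83.

83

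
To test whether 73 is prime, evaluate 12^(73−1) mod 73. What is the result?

12^1 ≡ 12 (mod 73)
12^2 ≡ 12^2 = 144 ≡ 71 (mod 73)
12^4 ≡ 71^2 = 5041 ≡ 4 (mod 73)
12^8 ≡ 4^2 = 16 ≡ 16 (mod 73)
12^16 ≡ 16^2 = 256 ≡ 37 (mod 73)
12^32 ≡ 37^2 = 1369 ≡ 55 (mod 73)
12^64 ≡ 55^2 = 3025 ≡ 32 (mod 73)
72 = 64 + 8 in binary powers of 2.
So 12^72 ≡ 32 · 16 ≡ 1 (mod 73).
Since the result is 1, base 12 gives no evidence that 73 is composite.

1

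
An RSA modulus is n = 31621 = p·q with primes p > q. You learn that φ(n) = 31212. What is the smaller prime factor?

103

φ(n) = (p−1)(q−1) = n − (p+q) + 1, so p + q = 31621 − 31212 + 1 = 410.
p and q are the roots of t² − 410t + 31621 = 0.
Discriminant: 410² − 4·31621 = 168100 − 126484 = 41616; √41616 = 204.
q = (410 − 204)/2 = 103, p = (410 + 204)/2 = 307.
Check: 103 · 307 = 31621.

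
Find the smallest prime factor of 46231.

83

46231 is odd.
Digit sum 16, not divisible by 3.
Ends in 1: not divisible by 5.
7: 46231 = 7·6604 + 3
11: 46231 = 11·4202 + 9
13: 46231 = 13·3556 + 3
17: 46231 = 17·2719 + 8
19: 46231 = 19·2433 + 4
23: 46231 = 23·2010 + 1
29: 46231 = 29·1594 + 5
31: 46231 = 31·1491 + 10
37: 46231 = 37·1249 + 18
41: 46231 = 41·1127 + 24
43: 46231 = 43·1075 + 6
47: 46231 = 47·983 + 30
53: 46231 = 53·872 + 15
59: 46231 = 59·783 + 34
61: 46231 = 61·757 + 54
67: 46231 = 67·690 + 1
71: 46231 = 71·651 + 10
73: 46231 = 73·633 + 22
79: 46231 = 79·585 + 16
83: 46231 = 83·557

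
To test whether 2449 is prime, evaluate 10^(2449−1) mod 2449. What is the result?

10^1 ≡ 10 (mod 2449)
10^2 ≡ 10^2 = 100 ≡ 100 (mod 2449)
10^4 ≡ 100^2 = 10000 ≡ 204 (mod 2449)
10^8 ≡ 204^2 = 41616 ≡ 2432 (mod 2449)
10^16 ≡ 2432^2 = 5914624 ≡ 289 (mod 2449)
10^32 ≡ 289^2 = 83521 ≡ 255 (mod 2449)
10^64 ≡ 255^2 = 65025 ≡ 1351 (mod 2449)
10^128 ≡ 1351^2 = 1825201 ≡ 696 (mod 2449)
10^256 ≡ 696^2 = 484416 ≡ 1963 (mod 2449)
10^512 ≡ 1963^2 = 3853369 ≡ 1092 (mod 2449)
10^1024 ≡ 1092^2 = 1192464 ≡ 2250 (mod 2449)
10^2048 ≡ 2250^2 = 5062500 ≡ 417 (mod 2449)
2448 = 2048 + 256 + 128 + 16 in binary powers of 2.
So 10^2448 ≡ 417 · 1963 · 696 · 289 ≡ 1310 (mod 2449).
Since 1310 ≠ 1, base 10 is a Fermat witness: 2449 is composite.

1310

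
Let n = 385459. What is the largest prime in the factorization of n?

385459 = 61 · 6319
6319 = 71 · 89
89 is prime.
So 385459 = 61 · 71 · 89; the largest prime factor is 89.

89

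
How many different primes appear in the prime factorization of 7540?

4

7540 = 2^2 · 1885
1885 = 5 · 377
377 = 13 · 29
7540 = 2^2 · 5 · 13 · 29, which has 4 distinct prime factors.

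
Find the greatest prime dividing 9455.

61

9455 = 5 · 1891
1891 = 31 · 61
61 is prime.
So 9455 = 5 · 31 · 61; the largest prime factor is 61.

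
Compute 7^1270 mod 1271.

893

7^1 ≡ 7 (mod 1271)
7^2 ≡ 7^2 = 49 ≡ 49 (mod 1271)
7^4 ≡ 49^2 = 2401 ≡ 1130 (mod 1271)
7^8 ≡ 1130^2 = 1276900 ≡ 816 (mod 1271)
7^16 ≡ 816^2 = 665856 ≡ 1123 (mod 1271)
7^32 ≡ 1123^2 = 1261129 ≡ 297 (mod 1271)
7^64 ≡ 297^2 = 88209 ≡ 510 (mod 1271)
7^128 ≡ 510^2 = 260100 ≡ 816 (mod 1271)
7^256 ≡ 816^2 = 665856 ≡ 1123 (mod 1271)
7^512 ≡ 1123^2 = 1261129 ≡ 297 (mod 1271)
7^1024 ≡ 297^2 = 88209 ≡ 510 (mod 1271)
1270 = 1024 + 128 + 64 + 32 + 16 + 4 + 2 in binary powers of 2.
So 7^1270 ≡ 510 · 816 · 510 · 297 · 1123 · 1130 · 49 ≡ 893 (mod 1271).
Since 893 ≠ 1, base 7 is a Fermat witness: 1271 is composite.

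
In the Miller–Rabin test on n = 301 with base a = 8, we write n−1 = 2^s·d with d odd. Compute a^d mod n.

301 − 1 = 300 = 2^2 · 75, so d = 75.
8^1 ≡ 8 (mod 301)
8^2 ≡ 8^2 = 64 ≡ 64 (mod 301)
8^4 ≡ 64^2 = 4096 ≡ 183 (mod 301)
8^8 ≡ 183^2 = 33489 ≡ 78 (mod 301)
8^16 ≡ 78^2 = 6084 ≡ 64 (mod 301)
8^32 ≡ 64^2 = 4096 ≡ 183 (mod 301)
8^64 ≡ 183^2 = 33489 ≡ 78 (mod 301)
75 = 64 + 8 + 2 + 1 in binary powers of 2.
So 8^75 ≡ 78 · 78 · 64 · 8 ≡ 260 (mod 301).
Squaring chain: 260 → 176; never reaches −1, so base 8 is a Miller–Rabin witness that 301 is composite.

260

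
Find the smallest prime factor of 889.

7

889 is odd.
Digit sum 25, not divisible by 3.
Ends in 9: not divisible by 5.
7: 889 = 7·127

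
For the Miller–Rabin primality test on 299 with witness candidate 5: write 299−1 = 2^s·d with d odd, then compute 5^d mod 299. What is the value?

299 − 1 = 298 = 2^1 · 149, so d = 149.
5^1 ≡ 5 (mod 299)
5^2 ≡ 5^2 = 25 ≡ 25 (mod 299)
5^4 ≡ 25^2 = 625 ≡ 27 (mod 299)
5^8 ≡ 27^2 = 729 ≡ 131 (mod 299)
5^16 ≡ 131^2 = 17161 ≡ 118 (mod 299)
5^32 ≡ 118^2 = 13924 ≡ 170 (mod 299)
5^64 ≡ 170^2 = 28900 ≡ 196 (mod 299)
5^128 ≡ 196^2 = 38416 ≡ 144 (mod 299)
149 = 128 + 16 + 4 + 1 in binary powers of 2.
So 5^149 ≡ 144 · 118 · 27 · 5 ≡ 291 (mod 299).
Squaring chain: 291; never reaches −1, so base 5 is a Miller–Rabin witness that 299 is composite.

291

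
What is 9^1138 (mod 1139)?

9^1 ≡ 9 (mod 1139)
9^2 ≡ 9^2 = 81 ≡ 81 (mod 1139)
9^4 ≡ 81^2 = 6561 ≡ 866 (mod 1139)
9^8 ≡ 866^2 = 749956 ≡ 494 (mod 1139)
9^16 ≡ 494^2 = 244036 ≡ 290 (mod 1139)
9^32 ≡ 290^2 = 84100 ≡ 953 (mod 1139)
9^64 ≡ 953^2 = 908209 ≡ 426 (mod 1139)
9^128 ≡ 426^2 = 181476 ≡ 375 (mod 1139)
9^256 ≡ 375^2 = 140625 ≡ 528 (mod 1139)
9^512 ≡ 528^2 = 278784 ≡ 868 (mod 1139)
9^1024 ≡ 868^2 = 753424 ≡ 545 (mod 1139)
1138 = 1024 + 64 + 32 + 16 + 2 in binary powers of 2.
So 9^1138 ≡ 545 · 426 · 953 · 290 · 81 ≡ 625 (mod 1139).
Since 625 ≠ 1, base 9 is a Fermat witness: 1139 is composite.

625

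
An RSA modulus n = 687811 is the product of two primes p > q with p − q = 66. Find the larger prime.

Since p = q + 66, we have 687811 = q(q + 66), so q² + 66q − 687811 = 0.
Discriminant: 66² + 4·687811 = 4356 + 2751244 = 2755600; √2755600 = 1660.
q = (−66 + 1660)/2 = 797, and p = q + 66 = 863.
Check: 797 · 863 = 687811.

863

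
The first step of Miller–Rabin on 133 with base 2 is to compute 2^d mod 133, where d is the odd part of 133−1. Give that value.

133 − 1 = 132 = 2^2 · 33, so d = 33.
2^1 ≡ 2 (mod 133)
2^2 ≡ 2^2 = 4 ≡ 4 (mod 133)
2^4 ≡ 4^2 = 16 ≡ 16 (mod 133)
2^8 ≡ 16^2 = 256 ≡ 123 (mod 133)
2^16 ≡ 123^2 = 15129 ≡ 100 (mod 133)
2^32 ≡ 100^2 = 10000 ≡ 25 (mod 133)
33 = 32 + 1 in binary powers of 2.
So 2^33 ≡ 25 · 2 ≡ 50 (mod 133).
Squaring chain: 50 → 106; never reaches −1, so base 2 is a Miller–Rabin witness that 133 is composite.

50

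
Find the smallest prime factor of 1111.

11

1111 is odd.
Digit sum 4, not divisible by 3.
Ends in 1: not divisible by 5.
7: 1111 = 7·158 + 5
11: 1111 = 11·101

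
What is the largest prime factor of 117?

13

117 = 3 · 39
39 = 3 · 13
13 is prime.
So 117 = 3^2 · 13; the largest prime factor is 13.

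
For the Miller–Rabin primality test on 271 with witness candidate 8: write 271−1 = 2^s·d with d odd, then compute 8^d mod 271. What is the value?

1

271 − 1 = 270 = 2^1 · 135, so d = 135.
8^1 ≡ 8 (mod 271)
8^2 ≡ 8^2 = 64 ≡ 64 (mod 271)
8^4 ≡ 64^2 = 4096 ≡ 31 (mod 271)
8^8 ≡ 31^2 = 961 ≡ 148 (mod 271)
8^16 ≡ 148^2 = 21904 ≡ 224 (mod 271)
8^32 ≡ 224^2 = 50176 ≡ 41 (mod 271)
8^64 ≡ 41^2 = 1681 ≡ 55 (mod 271)
8^128 ≡ 55^2 = 3025 ≡ 44 (mod 271)
135 = 128 + 4 + 2 + 1 in binary powers of 2.
So 8^135 ≡ 44 · 31 · 64 · 8 ≡ 1 (mod 271).
Since 8^d ≡ 1 (mod 271), base 8 does not prove 271 composite.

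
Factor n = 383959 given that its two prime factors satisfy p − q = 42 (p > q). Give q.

Since p = q + 42, we have 383959 = q(q + 42), so q² + 42q − 383959 = 0.
Discriminant: 42² + 4·383959 = 1764 + 1535836 = 1537600; √1537600 = 1240.
q = (−42 + 1240)/2 = 599, and p = q + 42 = 641.
Check: 599 · 641 = 383959.

599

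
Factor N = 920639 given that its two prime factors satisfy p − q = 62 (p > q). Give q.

Since p = q + 62, we have 920639 = q(q + 62), so q² + 62q − 920639 = 0.
Discriminant: 62² + 4·920639 = 3844 + 3682556 = 3686400; √3686400 = 1920.
q = (−62 + 1920)/2 = 929, and p = q + 62 = 991.
Check: 929 · 991 = 920639.

929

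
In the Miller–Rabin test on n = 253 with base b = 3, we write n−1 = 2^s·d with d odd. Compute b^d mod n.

236

253 − 1 = 252 = 2^2 · 63, so d = 63.
3^1 ≡ 3 (mod 253)
3^2 ≡ 3^2 = 9 ≡ 9 (mod 253)
3^4 ≡ 9^2 = 81 ≡ 81 (mod 253)
3^8 ≡ 81^2 = 6561 ≡ 236 (mod 253)
3^16 ≡ 236^2 = 55696 ≡ 36 (mod 253)
3^32 ≡ 36^2 = 1296 ≡ 31 (mod 253)
63 = 32 + 16 + 8 + 4 + 2 + 1 in binary powers of 2.
So 3^63 ≡ 31 · 36 · 236 · 81 · 9 · 3 ≡ 236 (mod 253).
Squaring chain: 236 → 36; never reaches −1, so base 3 is a Miller–Rabin witness that 253 is composite.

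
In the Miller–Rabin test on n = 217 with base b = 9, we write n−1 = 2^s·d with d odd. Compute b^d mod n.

64

217 − 1 = 216 = 2^3 · 27, so d = 27.
9^1 ≡ 9 (mod 217)
9^2 ≡ 9^2 = 81 ≡ 81 (mod 217)
9^4 ≡ 81^2 = 6561 ≡ 51 (mod 217)
9^8 ≡ 51^2 = 2601 ≡ 214 (mod 217)
9^16 ≡ 214^2 = 45796 ≡ 9 (mod 217)
27 = 16 + 8 + 2 + 1 in binary powers of 2.
So 9^27 ≡ 9 · 214 · 81 · 9 ≡ 64 (mod 217).
Squaring chain: 64 → 190 → 78; never reaches −1, so base 9 is a Miller–Rabin witness that 217 is composite.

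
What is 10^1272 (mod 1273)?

349

10^1 ≡ 10 (mod 1273)
10^2 ≡ 10^2 = 100 ≡ 100 (mod 1273)
10^4 ≡ 100^2 = 10000 ≡ 1089 (mod 1273)
10^8 ≡ 1089^2 = 1185921 ≡ 758 (mod 1273)
10^16 ≡ 758^2 = 574564 ≡ 441 (mod 1273)
10^32 ≡ 441^2 = 194481 ≡ 985 (mod 1273)
10^64 ≡ 985^2 = 970225 ≡ 199 (mod 1273)
10^128 ≡ 199^2 = 39601 ≡ 138 (mod 1273)
10^256 ≡ 138^2 = 19044 ≡ 1222 (mod 1273)
10^512 ≡ 1222^2 = 1493284 ≡ 55 (mod 1273)
10^1024 ≡ 55^2 = 3025 ≡ 479 (mod 1273)
1272 = 1024 + 128 + 64 + 32 + 16 + 8 in binary powers of 2.
So 10^1272 ≡ 479 · 138 · 199 · 985 · 441 · 758 ≡ 349 (mod 1273).
Since 349 ≠ 1, base 10 is a Fermat witness: 1273 is composite.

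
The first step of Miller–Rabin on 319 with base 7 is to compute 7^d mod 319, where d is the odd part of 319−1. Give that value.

74

319 − 1 = 318 = 2^1 · 159, so d = 159.
7^1 ≡ 7 (mod 319)
7^2 ≡ 7^2 = 49 ≡ 49 (mod 319)
7^4 ≡ 49^2 = 2401 ≡ 168 (mod 319)
7^8 ≡ 168^2 = 28224 ≡ 152 (mod 319)
7^16 ≡ 152^2 = 23104 ≡ 136 (mod 319)
7^32 ≡ 136^2 = 18496 ≡ 313 (mod 319)
7^64 ≡ 313^2 = 97969 ≡ 36 (mod 319)
7^128 ≡ 36^2 = 1296 ≡ 20 (mod 319)
159 = 128 + 16 + 8 + 4 + 2 + 1 in binary powers of 2.
So 7^159 ≡ 20 · 136 · 152 · 168 · 49 · 7 ≡ 74 (mod 319).
Squaring chain: 74; never reaches −1, so base 7 is a Miller–Rabin witness that 319 is composite.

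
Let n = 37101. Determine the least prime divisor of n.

3

37101 is odd.
Digit sum 12, divisible by 3.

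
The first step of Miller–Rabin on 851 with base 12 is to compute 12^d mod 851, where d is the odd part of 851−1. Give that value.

851 − 1 = 850 = 2^1 · 425, so d = 425.
12^1 ≡ 12 (mod 851)
12^2 ≡ 12^2 = 144 ≡ 144 (mod 851)
12^4 ≡ 144^2 = 20736 ≡ 312 (mod 851)
12^8 ≡ 312^2 = 97344 ≡ 330 (mod 851)
12^16 ≡ 330^2 = 108900 ≡ 823 (mod 851)
12^32 ≡ 823^2 = 677329 ≡ 784 (mod 851)
12^64 ≡ 784^2 = 614656 ≡ 234 (mod 851)
12^128 ≡ 234^2 = 54756 ≡ 292 (mod 851)
12^256 ≡ 292^2 = 85264 ≡ 164 (mod 851)
425 = 256 + 128 + 32 + 8 + 1 in binary powers of 2.
So 12^425 ≡ 164 · 292 · 784 · 330 · 12 ≡ 292 (mod 851).
Squaring chain: 292; never reaches −1, so base 12 is a Miller–Rabin witness that 851 is composite.

292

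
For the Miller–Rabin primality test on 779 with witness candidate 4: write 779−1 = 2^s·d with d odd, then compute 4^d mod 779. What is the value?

779 − 1 = 778 = 2^1 · 389, so d = 389.
4^1 ≡ 4 (mod 779)
4^2 ≡ 4^2 = 16 ≡ 16 (mod 779)
4^4 ≡ 16^2 = 256 ≡ 256 (mod 779)
4^8 ≡ 256^2 = 65536 ≡ 100 (mod 779)
4^16 ≡ 100^2 = 10000 ≡ 652 (mod 779)
4^32 ≡ 652^2 = 425104 ≡ 549 (mod 779)
4^64 ≡ 549^2 = 301401 ≡ 707 (mod 779)
4^128 ≡ 707^2 = 499849 ≡ 510 (mod 779)
4^256 ≡ 510^2 = 260100 ≡ 693 (mod 779)
389 = 256 + 128 + 4 + 1 in binary powers of 2.
So 4^389 ≡ 693 · 510 · 256 · 4 ≡ 605 (mod 779).
Squaring chain: 605; never reaches −1, so base 4 is a Miller–Rabin witness that 779 is composite.

605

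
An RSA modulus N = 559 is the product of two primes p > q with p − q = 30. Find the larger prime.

43

Since p = q + 30, we have 559 = q(q + 30), so q² + 30q − 559 = 0.
Discriminant: 30² + 4·559 = 900 + 2236 = 3136; √3136 = 56.
q = (−30 + 56)/2 = 13, and p = q + 30 = 43.
Check: 13 · 43 = 559.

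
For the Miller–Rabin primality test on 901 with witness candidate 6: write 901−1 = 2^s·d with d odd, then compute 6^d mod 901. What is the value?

901 − 1 = 900 = 2^2 · 225, so d = 225.
6^1 ≡ 6 (mod 901)
6^2 ≡ 6^2 = 36 ≡ 36 (mod 901)
6^4 ≡ 36^2 = 1296 ≡ 395 (mod 901)
6^8 ≡ 395^2 = 156025 ≡ 152 (mod 901)
6^16 ≡ 152^2 = 23104 ≡ 579 (mod 901)
6^32 ≡ 579^2 = 335241 ≡ 69 (mod 901)
6^64 ≡ 69^2 = 4761 ≡ 256 (mod 901)
6^128 ≡ 256^2 = 65536 ≡ 664 (mod 901)
225 = 128 + 64 + 32 + 1 in binary powers of 2.
So 6^225 ≡ 664 · 256 · 69 · 6 ≡ 771 (mod 901).
Squaring chain: 771 → 682; never reaches −1, so base 6 is a Miller–Rabin witness that 901 is composite.

771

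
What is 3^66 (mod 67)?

3^1 ≡ 3 (mod 67)
3^2 ≡ 3^2 = 9 ≡ 9 (mod 67)
3^4 ≡ 9^2 = 81 ≡ 14 (mod 67)
3^8 ≡ 14^2 = 196 ≡ 62 (mod 67)
3^16 ≡ 62^2 = 3844 ≡ 25 (mod 67)
3^32 ≡ 25^2 = 625 ≡ 22 (mod 67)
3^64 ≡ 22^2 = 484 ≡ 15 (mod 67)
66 = 64 + 2 in binary powers of 2.
So 3^66 ≡ 15 · 9 ≡ 1 (mod 67).
Since the result is 1, base 3 gives no evidence that 67 is composite.

1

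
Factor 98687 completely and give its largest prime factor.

98687 = 29 · 3403
3403 = 41 · 83
83 is prime.
So 98687 = 29 · 41 · 83; the largest prime factor is 83.

83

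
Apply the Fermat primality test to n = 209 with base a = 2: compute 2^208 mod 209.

2^1 ≡ 2 (mod 209)
2^2 ≡ 2^2 = 4 ≡ 4 (mod 209)
2^4 ≡ 4^2 = 16 ≡ 16 (mod 209)
2^8 ≡ 16^2 = 256 ≡ 47 (mod 209)
2^16 ≡ 47^2 = 2209 ≡ 119 (mod 209)
2^32 ≡ 119^2 = 14161 ≡ 158 (mod 209)
2^64 ≡ 158^2 = 24964 ≡ 93 (mod 209)
2^128 ≡ 93^2 = 8649 ≡ 80 (mod 209)
208 = 128 + 64 + 16 in binary powers of 2.
So 2^208 ≡ 80 · 93 · 119 ≡ 36 (mod 209).
Since 36 ≠ 1, base 2 is a Fermat witness: 209 is composite.

36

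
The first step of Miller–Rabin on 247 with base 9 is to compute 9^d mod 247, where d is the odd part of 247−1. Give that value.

247 − 1 = 246 = 2^1 · 123, so d = 123.
9^1 ≡ 9 (mod 247)
9^2 ≡ 9^2 = 81 ≡ 81 (mod 247)
9^4 ≡ 81^2 = 6561 ≡ 139 (mod 247)
9^8 ≡ 139^2 = 19321 ≡ 55 (mod 247)
9^16 ≡ 55^2 = 3025 ≡ 61 (mod 247)
9^32 ≡ 61^2 = 3721 ≡ 16 (mod 247)
9^64 ≡ 16^2 = 256 ≡ 9 (mod 247)
123 = 64 + 32 + 16 + 8 + 2 + 1 in binary powers of 2.
So 9^123 ≡ 9 · 16 · 61 · 55 · 81 · 9 ≡ 144 (mod 247).
Squaring chain: 144; never reaches −1, so base 9 is a Miller–Rabin witness that 247 is composite.

144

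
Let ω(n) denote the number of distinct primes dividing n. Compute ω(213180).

6

213180 = 2^2 · 53295
53295 = 3 · 17765
17765 = 5 · 3553
3553 = 11 · 323
323 = 17 · 19
213180 = 2^2 · 3 · 5 · 11 · 17 · 19, which has 6 distinct prime factors.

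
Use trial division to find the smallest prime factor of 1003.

1003 is odd.
Digit sum 4, not divisible by 3.
Ends in 3: not divisible by 5.
7: 1003 = 7·143 + 2
11: 1003 = 11·91 + 2
13: 1003 = 13·77 + 2
17: 1003 = 17·59

17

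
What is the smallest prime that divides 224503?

23

224503 is odd.
Digit sum 16, not divisible by 3.
Ends in 3: not divisible by 5.
7: 224503 = 7·32071 + 6
11: 224503 = 11·20409 + 4
13: 224503 = 13·17269 + 6
17: 224503 = 17·13206 + 1
19: 224503 = 19·11815 + 18
23: 224503 = 23·9761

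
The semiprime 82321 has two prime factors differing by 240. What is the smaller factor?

191

Since p = q + 240, we have 82321 = q(q + 240), so q² + 240q − 82321 = 0.
Discriminant: 240² + 4·82321 = 57600 + 329284 = 386884; √386884 = 622.
q = (−240 + 622)/2 = 191, and p = q + 240 = 431.
Check: 191 · 431 = 82321.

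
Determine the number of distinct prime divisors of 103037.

4

103037 = 11 · 9367
9367 = 17 · 551
551 = 19 · 29
103037 = 11 · 17 · 19 · 29, which has 4 distinct prime factors.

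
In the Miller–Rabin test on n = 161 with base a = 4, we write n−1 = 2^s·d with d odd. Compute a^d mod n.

58

161 − 1 = 160 = 2^5 · 5, so d = 5.
4^1 ≡ 4 (mod 161)
4^2 ≡ 4^2 = 16 ≡ 16 (mod 161)
4^4 ≡ 16^2 = 256 ≡ 95 (mod 161)
5 = 4 + 1 in binary powers of 2.
So 4^5 ≡ 95 · 4 ≡ 58 (mod 161).
Squaring chain: 58 → 144 → 128 → 123 → 156; never reaches −1, so base 4 is a Miller–Rabin witness that 161 is composite.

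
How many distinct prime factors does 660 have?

660 = 2^2 · 165
165 = 3 · 55
55 = 5 · 11
660 = 2^2 · 3 · 5 · 11, which has 4 distinct prime factors.

4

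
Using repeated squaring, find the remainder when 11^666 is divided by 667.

216

11^1 ≡ 11 (mod 667)
11^2 ≡ 11^2 = 121 ≡ 121 (mod 667)
11^4 ≡ 121^2 = 14641 ≡ 634 (mod 667)
11^8 ≡ 634^2 = 401956 ≡ 422 (mod 667)
11^16 ≡ 422^2 = 178084 ≡ 662 (mod 667)
11^32 ≡ 662^2 = 438244 ≡ 25 (mod 667)
11^64 ≡ 25^2 = 625 ≡ 625 (mod 667)
11^128 ≡ 625^2 = 390625 ≡ 430 (mod 667)
11^256 ≡ 430^2 = 184900 ≡ 141 (mod 667)
11^512 ≡ 141^2 = 19881 ≡ 538 (mod 667)
666 = 512 + 128 + 16 + 8 + 2 in binary powers of 2.
So 11^666 ≡ 538 · 430 · 662 · 422 · 121 ≡ 216 (mod 667).
Since 216 ≠ 1, base 11 is a Fermat witness: 667 is composite.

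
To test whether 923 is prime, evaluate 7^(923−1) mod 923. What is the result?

7^1 ≡ 7 (mod 923)
7^2 ≡ 7^2 = 49 ≡ 49 (mod 923)
7^4 ≡ 49^2 = 2401 ≡ 555 (mod 923)
7^8 ≡ 555^2 = 308025 ≡ 666 (mod 923)
7^16 ≡ 666^2 = 443556 ≡ 516 (mod 923)
7^32 ≡ 516^2 = 266256 ≡ 432 (mod 923)
7^64 ≡ 432^2 = 186624 ≡ 178 (mod 923)
7^128 ≡ 178^2 = 31684 ≡ 302 (mod 923)
7^256 ≡ 302^2 = 91204 ≡ 750 (mod 923)
7^512 ≡ 750^2 = 562500 ≡ 393 (mod 923)
922 = 512 + 256 + 128 + 16 + 8 + 2 in binary powers of 2.
So 7^922 ≡ 393 · 750 · 302 · 516 · 666 · 49 ≡ 4 (mod 923).
Since 4 ≠ 1, base 7 is a Fermat witness: 923 is composite.

4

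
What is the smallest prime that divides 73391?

79

73391 is odd.
Digit sum 23, not divisible by 3.
Ends in 1: not divisible by 5.
7: 73391 = 7·10484 + 3
11: 73391 = 11·6671 + 10
13: 73391 = 13·5645 + 6
17: 73391 = 17·4317 + 2
19: 73391 = 19·3862 + 13
23: 73391 = 23·3190 + 21
29: 73391 = 29·2530 + 21
31: 73391 = 31·2367 + 14
37: 73391 = 37·1983 + 20
41: 73391 = 41·1790 + 1
43: 73391 = 43·1706 + 33
47: 73391 = 47·1561 + 24
53: 73391 = 53·1384 + 39
59: 73391 = 59·1243 + 54
61: 73391 = 61·1203 + 8
67: 73391 = 67·1095 + 26
71: 73391 = 71·1033 + 48
73: 73391 = 73·1005 + 26
79: 73391 = 79·929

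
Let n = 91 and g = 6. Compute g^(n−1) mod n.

6^1 ≡ 6 (mod 91)
6^2 ≡ 6^2 = 36 ≡ 36 (mod 91)
6^4 ≡ 36^2 = 1296 ≡ 22 (mod 91)
6^8 ≡ 22^2 = 484 ≡ 29 (mod 91)
6^16 ≡ 29^2 = 841 ≡ 22 (mod 91)
6^32 ≡ 22^2 = 484 ≡ 29 (mod 91)
6^64 ≡ 29^2 = 841 ≡ 22 (mod 91)
90 = 64 + 16 + 8 + 2 in binary powers of 2.
So 6^90 ≡ 22 · 22 · 29 · 36 ≡ 64 (mod 91).
Since 64 ≠ 1, base 6 is a Fermat witness: 91 is composite.

64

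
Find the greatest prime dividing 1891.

61

1891 = 31 · 61
61 is prime.
So 1891 = 31 · 61; the largest prime factor is 61.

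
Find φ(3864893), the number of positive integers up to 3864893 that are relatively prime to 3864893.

3790800

Factor: 3864893 = 131 · 163 · 181.
φ(3864893) = (131−1) · (163−1) · (181−1) = 130 · 162 · 180 = 3790800.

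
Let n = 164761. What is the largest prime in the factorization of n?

73

164761 = 37 · 4453
4453 = 61 · 73
73 is prime.
So 164761 = 37 · 61 · 73; the largest prime factor is 73.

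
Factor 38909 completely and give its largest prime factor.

73

38909 = 13 · 2993
2993 = 41 · 73
73 is prime.
So 38909 = 13 · 41 · 73; the largest prime factor is 73.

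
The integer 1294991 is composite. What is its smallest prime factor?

1294991 is odd.
Digit sum 35, not divisible by 3.
Ends in 1: not divisible by 5.
7: 1294991 = 7·184998 + 5
11: 1294991 = 11·117726 + 5
13: 1294991 = 13·99614 + 9
17: 1294991 = 17·76175 + 16
19: 1294991 = 19·68157 + 8
23: 1294991 = 23·56303 + 22
29: 1294991 = 29·44654 + 25
31: 1294991 = 31·41773 + 28
37: 1294991 = 37·34999 + 28
41: 1294991 = 41·31585 + 6
43: 1294991 = 43·30116 + 3
47: 1294991 = 47·27553

47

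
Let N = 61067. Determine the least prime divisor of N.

61067 is odd.
Digit sum 20, not divisible by 3.
Ends in 7: not divisible by 5.
7: 61067 = 7·8723 + 6
11: 61067 = 11·5551 + 6
13: 61067 = 13·4697 + 6
17: 61067 = 17·3592 + 3
19: 61067 = 19·3214 + 1
23: 61067 = 23·2655 + 2
29: 61067 = 29·2105 + 22
31: 61067 = 31·1969 + 28
37: 61067 = 37·1650 + 17
41: 61067 = 41·1489 + 18
43: 61067 = 43·1420 + 7
47: 61067 = 47·1299 + 14
53: 61067 = 53·1152 + 11
59: 61067 = 59·1035 + 2
61: 61067 = 61·1001 + 6
67: 61067 = 67·911 + 30
71: 61067 = 71·860 + 7
73: 61067 = 73·836 + 39
79: 61067 = 79·773

79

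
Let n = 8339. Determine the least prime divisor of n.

31

8339 is odd.
Digit sum 23, not divisible by 3.
Ends in 9: not divisible by 5.
7: 8339 = 7·1191 + 2
11: 8339 = 11·758 + 1
13: 8339 = 13·641 + 6
17: 8339 = 17·490 + 9
19: 8339 = 19·438 + 17
23: 8339 = 23·362 + 13
29: 8339 = 29·287 + 16
31: 8339 = 31·269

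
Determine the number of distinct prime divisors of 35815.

4

35815 = 5 · 7163
7163 = 13 · 551
551 = 19 · 29
35815 = 5 · 13 · 19 · 29, which has 4 distinct prime factors.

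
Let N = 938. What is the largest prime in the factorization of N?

67

938 = 2 · 469
469 = 7 · 67
67 is prime.
So 938 = 2 · 7 · 67; the largest prime factor is 67.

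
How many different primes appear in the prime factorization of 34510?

34510 = 2 · 17255
17255 = 5 · 3451
3451 = 7 · 493
493 = 17 · 29
34510 = 2 · 5 · 7 · 17 · 29, which has 5 distinct prime factors.

5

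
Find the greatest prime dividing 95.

95 = 5 · 19
19 is prime.
So 95 = 5 · 19; the largest prime factor is 19.

19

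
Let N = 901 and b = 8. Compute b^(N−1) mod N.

8^1 ≡ 8 (mod 901)
8^2 ≡ 8^2 = 64 ≡ 64 (mod 901)
8^4 ≡ 64^2 = 4096 ≡ 492 (mod 901)
8^8 ≡ 492^2 = 242064 ≡ 596 (mod 901)
8^16 ≡ 596^2 = 355216 ≡ 222 (mod 901)
8^32 ≡ 222^2 = 49284 ≡ 630 (mod 901)
8^64 ≡ 630^2 = 396900 ≡ 460 (mod 901)
8^128 ≡ 460^2 = 211600 ≡ 766 (mod 901)
8^256 ≡ 766^2 = 586756 ≡ 205 (mod 901)
8^512 ≡ 205^2 = 42025 ≡ 579 (mod 901)
900 = 512 + 256 + 128 + 4 in binary powers of 2.
So 8^900 ≡ 579 · 205 · 766 · 492 ≡ 169 (mod 901).
Since 169 ≠ 1, base 8 is a Fermat witness: 901 is composite.

169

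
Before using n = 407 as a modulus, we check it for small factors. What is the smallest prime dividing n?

407 is odd.
Digit sum 11, not divisible by 3.
Ends in 7: not divisible by 5.
7: 407 = 7·58 + 1
11: 407 = 11·37

11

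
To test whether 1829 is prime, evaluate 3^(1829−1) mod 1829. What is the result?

534

3^1 ≡ 3 (mod 1829)
3^2 ≡ 3^2 = 9 ≡ 9 (mod 1829)
3^4 ≡ 9^2 = 81 ≡ 81 (mod 1829)
3^8 ≡ 81^2 = 6561 ≡ 1074 (mod 1829)
3^16 ≡ 1074^2 = 1153476 ≡ 1206 (mod 1829)
3^32 ≡ 1206^2 = 1454436 ≡ 381 (mod 1829)
3^64 ≡ 381^2 = 145161 ≡ 670 (mod 1829)
3^128 ≡ 670^2 = 448900 ≡ 795 (mod 1829)
3^256 ≡ 795^2 = 632025 ≡ 1020 (mod 1829)
3^512 ≡ 1020^2 = 1040400 ≡ 1528 (mod 1829)
3^1024 ≡ 1528^2 = 2334784 ≡ 980 (mod 1829)
1828 = 1024 + 512 + 256 + 32 + 4 in binary powers of 2.
So 3^1828 ≡ 980 · 1528 · 1020 · 381 · 81 ≡ 534 (mod 1829).
Since 534 ≠ 1, base 3 is a Fermat witness: 1829 is composite.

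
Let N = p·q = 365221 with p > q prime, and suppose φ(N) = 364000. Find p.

φ(n) = (p−1)(q−1) = n − (p+q) + 1, so p + q = 365221 − 364000 + 1 = 1222.
p and q are the roots of t² − 1222t + 365221 = 0.
Discriminant: 1222² − 4·365221 = 1493284 − 1460884 = 32400; √32400 = 180.
q = (1222 − 180)/2 = 521, p = (1222 + 180)/2 = 701.
Check: 521 · 701 = 365221.

701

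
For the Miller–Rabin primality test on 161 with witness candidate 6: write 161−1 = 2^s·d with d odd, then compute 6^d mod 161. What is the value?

161 − 1 = 160 = 2^5 · 5, so d = 5.
6^1 ≡ 6 (mod 161)
6^2 ≡ 6^2 = 36 ≡ 36 (mod 161)
6^4 ≡ 36^2 = 1296 ≡ 8 (mod 161)
5 = 4 + 1 in binary powers of 2.
So 6^5 ≡ 8 · 6 ≡ 48 (mod 161).
Squaring chain: 48 → 50 → 85 → 141 → 78; never reaches −1, so base 6 is a Miller–Rabin witness that 161 is composite.

48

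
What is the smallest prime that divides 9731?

37

9731 is odd.
Digit sum 20, not divisible by 3.
Ends in 1: not divisible by 5.
7: 9731 = 7·1390 + 1
11: 9731 = 11·884 + 7
13: 9731 = 13·748 + 7
17: 9731 = 17·572 + 7
19: 9731 = 19·512 + 3
23: 9731 = 23·423 + 2
29: 9731 = 29·335 + 16
31: 9731 = 31·313 + 28
37: 9731 = 37·263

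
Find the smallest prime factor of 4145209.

79

4145209 is odd.
Digit sum 25, not divisible by 3.
Ends in 9: not divisible by 5.
7: 4145209 = 7·592172 + 5
11: 4145209 = 11·376837 + 2
13: 4145209 = 13·318862 + 3
17: 4145209 = 17·243835 + 14
19: 4145209 = 19·218168 + 17
23: 4145209 = 23·180226 + 11
29: 4145209 = 29·142938 + 7
31: 4145209 = 31·133716 + 13
37: 4145209 = 37·112032 + 25
41: 4145209 = 41·101102 + 27
43: 4145209 = 43·96400 + 9
47: 4145209 = 47·88195 + 44
53: 4145209 = 53·78211 + 26
59: 4145209 = 59·70257 + 46
61: 4145209 = 61·67954 + 15
67: 4145209 = 67·61868 + 53
71: 4145209 = 71·58383 + 16
73: 4145209 = 73·56783 + 50
79: 4145209 = 79·52471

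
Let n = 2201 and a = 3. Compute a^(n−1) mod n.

3^1 ≡ 3 (mod 2201)
3^2 ≡ 3^2 = 9 ≡ 9 (mod 2201)
3^4 ≡ 9^2 = 81 ≡ 81 (mod 2201)
3^8 ≡ 81^2 = 6561 ≡ 2159 (mod 2201)
3^16 ≡ 2159^2 = 4661281 ≡ 1764 (mod 2201)
3^32 ≡ 1764^2 = 3111696 ≡ 1683 (mod 2201)
3^64 ≡ 1683^2 = 2832489 ≡ 2003 (mod 2201)
3^128 ≡ 2003^2 = 4012009 ≡ 1787 (mod 2201)
3^256 ≡ 1787^2 = 3193369 ≡ 1919 (mod 2201)
3^512 ≡ 1919^2 = 3682561 ≡ 288 (mod 2201)
3^1024 ≡ 288^2 = 82944 ≡ 1507 (mod 2201)
3^2048 ≡ 1507^2 = 2271049 ≡ 1818 (mod 2201)
2200 = 2048 + 128 + 16 + 8 in binary powers of 2.
So 3^2200 ≡ 1818 · 1787 · 1764 · 2159 ≡ 1110 (mod 2201).
Since 1110 ≠ 1, base 3 is a Fermat witness: 2201 is composite.

1110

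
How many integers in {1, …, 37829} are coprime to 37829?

Factor: 37829 = 11 · 19 · 181.
φ(37829) = (11−1) · (19−1) · (181−1) = 10 · 18 · 180 = 32400.

32400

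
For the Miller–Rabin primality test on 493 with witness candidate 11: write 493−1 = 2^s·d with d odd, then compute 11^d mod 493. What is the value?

493 − 1 = 492 = 2^2 · 123, so d = 123.
11^1 ≡ 11 (mod 493)
11^2 ≡ 11^2 = 121 ≡ 121 (mod 493)
11^4 ≡ 121^2 = 14641 ≡ 344 (mod 493)
11^8 ≡ 344^2 = 118336 ≡ 16 (mod 493)
11^16 ≡ 16^2 = 256 ≡ 256 (mod 493)
11^32 ≡ 256^2 = 65536 ≡ 460 (mod 493)
11^64 ≡ 460^2 = 211600 ≡ 103 (mod 493)
123 = 64 + 32 + 16 + 8 + 2 + 1 in binary powers of 2.
So 11^123 ≡ 103 · 460 · 256 · 16 · 121 · 11 ≡ 97 (mod 493).
Squaring chain: 97 → 42; never reaches −1, so base 11 is a Miller–Rabin witness that 493 is composite.

97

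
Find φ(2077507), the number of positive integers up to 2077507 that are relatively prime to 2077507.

2024640

Factor: 2077507 = 73 · 149 · 191.
φ(2077507) = (73−1) · (149−1) · (191−1) = 72 · 148 · 190 = 2024640.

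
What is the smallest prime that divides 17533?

17533 is odd.
Digit sum 19, not divisible by 3.
Ends in 3: not divisible by 5.
7: 17533 = 7·2504 + 5
11: 17533 = 11·1593 + 10
13: 17533 = 13·1348 + 9
17: 17533 = 17·1031 + 6
19: 17533 = 19·922 + 15
23: 17533 = 23·762 + 7
29: 17533 = 29·604 + 17
31: 17533 = 31·565 + 18
37: 17533 = 37·473 + 32
41: 17533 = 41·427 + 26
43: 17533 = 43·407 + 32
47: 17533 = 47·373 + 2
53: 17533 = 53·330 + 43
59: 17533 = 59·297 + 10
61: 17533 = 61·287 + 26
67: 17533 = 67·261 + 46
71: 17533 = 71·246 + 67
73: 17533 = 73·240 + 13
79: 17533 = 79·221 + 74
83: 17533 = 83·211 + 20
89: 17533 = 89·197

89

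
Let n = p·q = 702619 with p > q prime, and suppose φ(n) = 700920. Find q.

709

φ(n) = (p−1)(q−1) = n − (p+q) + 1, so p + q = 702619 − 700920 + 1 = 1700.
p and q are the roots of t² − 1700t + 702619 = 0.
Discriminant: 1700² − 4·702619 = 2890000 − 2810476 = 79524; √79524 = 282.
q = (1700 − 282)/2 = 709, p = (1700 + 282)/2 = 991.
Check: 709 · 991 = 702619.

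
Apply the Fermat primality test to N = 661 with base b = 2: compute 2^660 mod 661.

1

2^1 ≡ 2 (mod 661)
2^2 ≡ 2^2 = 4 ≡ 4 (mod 661)
2^4 ≡ 4^2 = 16 ≡ 16 (mod 661)
2^8 ≡ 16^2 = 256 ≡ 256 (mod 661)
2^16 ≡ 256^2 = 65536 ≡ 97 (mod 661)
2^32 ≡ 97^2 = 9409 ≡ 155 (mod 661)
2^64 ≡ 155^2 = 24025 ≡ 229 (mod 661)
2^128 ≡ 229^2 = 52441 ≡ 222 (mod 661)
2^256 ≡ 222^2 = 49284 ≡ 370 (mod 661)
2^512 ≡ 370^2 = 136900 ≡ 73 (mod 661)
660 = 512 + 128 + 16 + 4 in binary powers of 2.
So 2^660 ≡ 73 · 222 · 97 · 16 ≡ 1 (mod 661).
Since the result is 1, base 2 gives no evidence that 661 is composite.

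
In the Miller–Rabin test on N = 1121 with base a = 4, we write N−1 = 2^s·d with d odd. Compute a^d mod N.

556

1121 − 1 = 1120 = 2^5 · 35, so d = 35.
4^1 ≡ 4 (mod 1121)
4^2 ≡ 4^2 = 16 ≡ 16 (mod 1121)
4^4 ≡ 16^2 = 256 ≡ 256 (mod 1121)
4^8 ≡ 256^2 = 65536 ≡ 518 (mod 1121)
4^16 ≡ 518^2 = 268324 ≡ 405 (mod 1121)
4^32 ≡ 405^2 = 164025 ≡ 359 (mod 1121)
35 = 32 + 2 + 1 in binary powers of 2.
So 4^35 ≡ 359 · 16 · 4 ≡ 556 (mod 1121).
Squaring chain: 556 → 861 → 340 → 137 → 833; never reaches −1, so base 4 is a Miller–Rabin witness that 1121 is composite.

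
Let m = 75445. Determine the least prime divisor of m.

75445 is odd.
Digit sum 25, not divisible by 3.
Ends in 5: divisible by 5.

5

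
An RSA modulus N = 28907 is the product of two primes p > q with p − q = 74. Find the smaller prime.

Since p = q + 74, we have 28907 = q(q + 74), so q² + 74q − 28907 = 0.
Discriminant: 74² + 4·28907 = 5476 + 115628 = 121104; √121104 = 348.
q = (−74 + 348)/2 = 137, and p = q + 74 = 211.
Check: 137 · 211 = 28907.

137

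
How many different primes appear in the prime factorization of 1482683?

3

1482683 = 29^2 · 1763
1763 = 41 · 43
1482683 = 29^2 · 41 · 43, which has 3 distinct prime factors.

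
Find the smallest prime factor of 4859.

4859 is odd.
Digit sum 26, not divisible by 3.
Ends in 9: not divisible by 5.
7: 4859 = 7·694 + 1
11: 4859 = 11·441 + 8
13: 4859 = 13·373 + 10
17: 4859 = 17·285 + 14
19: 4859 = 19·255 + 14
23: 4859 = 23·211 + 6
29: 4859 = 29·167 + 16
31: 4859 = 31·156 + 23
37: 4859 = 37·131 + 12
41: 4859 = 41·118 + 21
43: 4859 = 43·113

43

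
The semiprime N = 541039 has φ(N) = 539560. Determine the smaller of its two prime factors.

659

φ(n) = (p−1)(q−1) = n − (p+q) + 1, so p + q = 541039 − 539560 + 1 = 1480.
p and q are the roots of t² − 1480t + 541039 = 0.
Discriminant: 1480² − 4·541039 = 2190400 − 2164156 = 26244; √26244 = 162.
q = (1480 − 162)/2 = 659, p = (1480 + 162)/2 = 821.
Check: 659 · 821 = 541039.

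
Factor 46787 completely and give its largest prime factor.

61

46787 = 13 · 3599
3599 = 59 · 61
61 is prime.
So 46787 = 13 · 59 · 61; the largest prime factor is 61.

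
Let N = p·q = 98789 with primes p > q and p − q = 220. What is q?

223

Since p = q + 220, we have 98789 = q(q + 220), so q² + 220q − 98789 = 0.
Discriminant: 220² + 4·98789 = 48400 + 395156 = 443556; √443556 = 666.
q = (−220 + 666)/2 = 223, and p = q + 220 = 443.
Check: 223 · 443 = 98789.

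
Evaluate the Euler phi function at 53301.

Factor: 53301 = 3 · 109 · 163.
φ(53301) = (3−1) · (109−1) · (163−1) = 2 · 108 · 162 = 34992.

34992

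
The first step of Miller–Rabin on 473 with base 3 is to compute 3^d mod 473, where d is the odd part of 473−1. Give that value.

26

473 − 1 = 472 = 2^3 · 59, so d = 59.
3^1 ≡ 3 (mod 473)
3^2 ≡ 3^2 = 9 ≡ 9 (mod 473)
3^4 ≡ 9^2 = 81 ≡ 81 (mod 473)
3^8 ≡ 81^2 = 6561 ≡ 412 (mod 473)
3^16 ≡ 412^2 = 169744 ≡ 410 (mod 473)
3^32 ≡ 410^2 = 168100 ≡ 185 (mod 473)
59 = 32 + 16 + 8 + 2 + 1 in binary powers of 2.
So 3^59 ≡ 185 · 410 · 412 · 9 · 3 ≡ 26 (mod 473).
Squaring chain: 26 → 203 → 58; never reaches −1, so base 3 is a Miller–Rabin witness that 473 is composite.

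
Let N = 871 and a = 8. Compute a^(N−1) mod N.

8^1 ≡ 8 (mod 871)
8^2 ≡ 8^2 = 64 ≡ 64 (mod 871)
8^4 ≡ 64^2 = 4096 ≡ 612 (mod 871)
8^8 ≡ 612^2 = 374544 ≡ 14 (mod 871)
8^16 ≡ 14^2 = 196 ≡ 196 (mod 871)
8^32 ≡ 196^2 = 38416 ≡ 92 (mod 871)
8^64 ≡ 92^2 = 8464 ≡ 625 (mod 871)
8^128 ≡ 625^2 = 390625 ≡ 417 (mod 871)
8^256 ≡ 417^2 = 173889 ≡ 560 (mod 871)
8^512 ≡ 560^2 = 313600 ≡ 40 (mod 871)
870 = 512 + 256 + 64 + 32 + 4 + 2 in binary powers of 2.
So 8^870 ≡ 40 · 560 · 625 · 92 · 612 · 64 ≡ 662 (mod 871).
Since 662 ≠ 1, base 8 is a Fermat witness: 871 is composite.

662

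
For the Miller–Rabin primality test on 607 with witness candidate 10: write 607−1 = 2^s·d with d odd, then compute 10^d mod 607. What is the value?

606

607 − 1 = 606 = 2^1 · 303, so d = 303.
10^1 ≡ 10 (mod 607)
10^2 ≡ 10^2 = 100 ≡ 100 (mod 607)
10^4 ≡ 100^2 = 10000 ≡ 288 (mod 607)
10^8 ≡ 288^2 = 82944 ≡ 392 (mod 607)
10^16 ≡ 392^2 = 153664 ≡ 93 (mod 607)
10^32 ≡ 93^2 = 8649 ≡ 151 (mod 607)
10^64 ≡ 151^2 = 22801 ≡ 342 (mod 607)
10^128 ≡ 342^2 = 116964 ≡ 420 (mod 607)
10^256 ≡ 420^2 = 176400 ≡ 370 (mod 607)
303 = 256 + 32 + 8 + 4 + 2 + 1 in binary powers of 2.
So 10^303 ≡ 370 · 151 · 392 · 288 · 100 · 10 ≡ 606 (mod 607).
Since 10^d ≡ 606 (mod 607), base 10 does not prove 607 composite.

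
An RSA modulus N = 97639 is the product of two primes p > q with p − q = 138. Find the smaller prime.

251

Since p = q + 138, we have 97639 = q(q + 138), so q² + 138q − 97639 = 0.
Discriminant: 138² + 4·97639 = 19044 + 390556 = 409600; √409600 = 640.
q = (−138 + 640)/2 = 251, and p = q + 138 = 389.
Check: 251 · 389 = 97639.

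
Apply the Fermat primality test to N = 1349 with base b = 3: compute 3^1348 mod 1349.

3^1 ≡ 3 (mod 1349)
3^2 ≡ 3^2 = 9 ≡ 9 (mod 1349)
3^4 ≡ 9^2 = 81 ≡ 81 (mod 1349)
3^8 ≡ 81^2 = 6561 ≡ 1165 (mod 1349)
3^16 ≡ 1165^2 = 1357225 ≡ 131 (mod 1349)
3^32 ≡ 131^2 = 17161 ≡ 973 (mod 1349)
3^64 ≡ 973^2 = 946729 ≡ 1080 (mod 1349)
3^128 ≡ 1080^2 = 1166400 ≡ 864 (mod 1349)
3^256 ≡ 864^2 = 746496 ≡ 499 (mod 1349)
3^512 ≡ 499^2 = 249001 ≡ 785 (mod 1349)
3^1024 ≡ 785^2 = 616225 ≡ 1081 (mod 1349)
1348 = 1024 + 256 + 64 + 4 in binary powers of 2.
So 3^1348 ≡ 1081 · 499 · 1080 · 81 ≡ 682 (mod 1349).
Since 682 ≠ 1, base 3 is a Fermat witness: 1349 is composite.

682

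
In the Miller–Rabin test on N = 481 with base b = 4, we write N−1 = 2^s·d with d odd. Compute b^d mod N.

481 − 1 = 480 = 2^5 · 15, so d = 15.
4^1 ≡ 4 (mod 481)
4^2 ≡ 4^2 = 16 ≡ 16 (mod 481)
4^4 ≡ 16^2 = 256 ≡ 256 (mod 481)
4^8 ≡ 256^2 = 65536 ≡ 120 (mod 481)
15 = 8 + 4 + 2 + 1 in binary powers of 2.
So 4^15 ≡ 120 · 256 · 16 · 4 ≡ 233 (mod 481).
Squaring chain: 233 → 417 → 248 → 417 → 248; never reaches −1, so base 4 is a Miller–Rabin witness that 481 is composite.

233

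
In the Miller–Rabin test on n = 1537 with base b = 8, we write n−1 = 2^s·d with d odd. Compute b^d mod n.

1537 − 1 = 1536 = 2^9 · 3, so d = 3.
8^1 ≡ 8 (mod 1537)
8^2 ≡ 8^2 = 64 ≡ 64 (mod 1537)
3 = 2 + 1 in binary powers of 2.
So 8^3 ≡ 64 · 8 ≡ 512 (mod 1537).
Squaring chain: 512 → 854 → 778 → 1243 → 364 → 314 → 228 → 1263 → 1300; never reaches −1, so base 8 is a Miller–Rabin witness that 1537 is composite.

512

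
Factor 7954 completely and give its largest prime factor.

7954 = 2 · 3977
3977 = 41 · 97
97 is prime.
So 7954 = 2 · 41 · 97; the largest prime factor is 97.

97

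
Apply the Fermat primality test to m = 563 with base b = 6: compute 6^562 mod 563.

6^1 ≡ 6 (mod 563)
6^2 ≡ 6^2 = 36 ≡ 36 (mod 563)
6^4 ≡ 36^2 = 1296 ≡ 170 (mod 563)
6^8 ≡ 170^2 = 28900 ≡ 187 (mod 563)
6^16 ≡ 187^2 = 34969 ≡ 63 (mod 563)
6^32 ≡ 63^2 = 3969 ≡ 28 (mod 563)
6^64 ≡ 28^2 = 784 ≡ 221 (mod 563)
6^128 ≡ 221^2 = 48841 ≡ 423 (mod 563)
6^256 ≡ 423^2 = 178929 ≡ 458 (mod 563)
6^512 ≡ 458^2 = 209764 ≡ 328 (mod 563)
562 = 512 + 32 + 16 + 2 in binary powers of 2.
So 6^562 ≡ 328 · 28 · 63 · 36 ≡ 1 (mod 563).
Since the result is 1, base 6 gives no evidence that 563 is composite.

1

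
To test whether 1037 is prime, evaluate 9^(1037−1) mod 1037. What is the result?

9^1 ≡ 9 (mod 1037)
9^2 ≡ 9^2 = 81 ≡ 81 (mod 1037)
9^4 ≡ 81^2 = 6561 ≡ 339 (mod 1037)
9^8 ≡ 339^2 = 114921 ≡ 851 (mod 1037)
9^16 ≡ 851^2 = 724201 ≡ 375 (mod 1037)
9^32 ≡ 375^2 = 140625 ≡ 630 (mod 1037)
9^64 ≡ 630^2 = 396900 ≡ 766 (mod 1037)
9^128 ≡ 766^2 = 586756 ≡ 851 (mod 1037)
9^256 ≡ 851^2 = 724201 ≡ 375 (mod 1037)
9^512 ≡ 375^2 = 140625 ≡ 630 (mod 1037)
9^1024 ≡ 630^2 = 396900 ≡ 766 (mod 1037)
1036 = 1024 + 8 + 4 in binary powers of 2.
So 9^1036 ≡ 766 · 851 · 339 ≡ 985 (mod 1037).
Since 985 ≠ 1, base 9 is a Fermat witness: 1037 is composite.

985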